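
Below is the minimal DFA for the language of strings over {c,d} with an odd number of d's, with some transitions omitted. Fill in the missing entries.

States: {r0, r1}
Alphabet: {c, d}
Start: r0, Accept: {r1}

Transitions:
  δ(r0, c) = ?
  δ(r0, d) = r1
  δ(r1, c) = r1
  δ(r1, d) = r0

From the language and accept set, identify what each state tracks — r0: even number of d's so far; r1: odd number of d's so far.
Each missing δ(q, a) is the state matching the new tracked value after reading a.
δ(r0, c) = r0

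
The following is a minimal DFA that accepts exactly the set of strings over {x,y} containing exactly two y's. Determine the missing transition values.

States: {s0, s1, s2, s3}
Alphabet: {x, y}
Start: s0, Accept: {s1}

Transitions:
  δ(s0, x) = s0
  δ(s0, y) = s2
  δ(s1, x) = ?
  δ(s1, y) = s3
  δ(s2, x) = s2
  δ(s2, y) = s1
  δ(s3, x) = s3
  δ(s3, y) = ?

From the language and accept set, identify what each state tracks — s0: zero y's; s1: two y's; s2: one y; s3: ≥ three y's (dead).
Each missing δ(q, a) is the state matching the new tracked value after reading a.
δ(s1, x) = s1; δ(s3, y) = s3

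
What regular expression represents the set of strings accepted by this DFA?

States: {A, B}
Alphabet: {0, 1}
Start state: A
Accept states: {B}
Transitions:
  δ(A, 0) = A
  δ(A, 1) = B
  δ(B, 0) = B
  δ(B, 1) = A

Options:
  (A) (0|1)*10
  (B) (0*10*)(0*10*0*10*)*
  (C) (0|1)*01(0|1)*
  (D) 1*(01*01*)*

Check each option against the DFA on short strings; one disagreement eliminates an option:
  (A) (0|1)*10: on '1' the DFA goes A → B and accepts (B ∈ Accept), but the regex does not match it → eliminate
  (B) (0*10*)(0*10*0*10*)*: agrees with the DFA on every string of length ≤ 6
  (C) (0|1)*01(0|1)*: on '1' the DFA goes A → B and accepts (B ∈ Accept), but the regex does not match it → eliminate
  (D) 1*(01*01*)*: on ε the DFA stays in A and rejects (A ∉ Accept), but the regex matches it → eliminate
Only (B) is consistent with the DFA.
(B) (0*10*)(0*10*0*10*)*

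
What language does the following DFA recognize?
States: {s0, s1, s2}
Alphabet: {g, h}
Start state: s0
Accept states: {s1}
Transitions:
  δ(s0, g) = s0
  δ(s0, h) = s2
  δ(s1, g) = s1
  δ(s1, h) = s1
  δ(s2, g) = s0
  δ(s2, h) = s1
Testing a few strings:
  'hg' → reject
  'hhg' → accept
  'hh' → accept
  'gghg' → reject
State roles: s0=no progress toward hh; s1=substring hh seen; s2=one trailing h
All strings over {g,h} containing the substring hh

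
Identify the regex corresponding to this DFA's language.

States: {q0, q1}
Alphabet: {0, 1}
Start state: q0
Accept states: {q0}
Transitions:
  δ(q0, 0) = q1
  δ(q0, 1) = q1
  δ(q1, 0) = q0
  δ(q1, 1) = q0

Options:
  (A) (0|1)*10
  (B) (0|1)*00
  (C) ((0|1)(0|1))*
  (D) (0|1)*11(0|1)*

Check each option against the DFA on short strings; one disagreement eliminates an option:
  (A) (0|1)*10: on ε the DFA stays in q0 and accepts (q0 ∈ Accept), but the regex does not match it → eliminate
  (B) (0|1)*00: on ε the DFA stays in q0 and accepts (q0 ∈ Accept), but the regex does not match it → eliminate
  (C) ((0|1)(0|1))*: agrees with the DFA on every string of length ≤ 6
  (D) (0|1)*11(0|1)*: on ε the DFA stays in q0 and accepts (q0 ∈ Accept), but the regex does not match it → eliminate
Only (C) is consistent with the DFA.
(C) ((0|1)(0|1))*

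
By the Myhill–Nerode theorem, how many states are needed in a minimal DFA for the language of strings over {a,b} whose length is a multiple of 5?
By Myhill–Nerode, count the distinguishable equivalence classes: 5 classes — one per residue of the length mod 5; class i is distinguished from class j by any string of length (5 − i) mod 5.
5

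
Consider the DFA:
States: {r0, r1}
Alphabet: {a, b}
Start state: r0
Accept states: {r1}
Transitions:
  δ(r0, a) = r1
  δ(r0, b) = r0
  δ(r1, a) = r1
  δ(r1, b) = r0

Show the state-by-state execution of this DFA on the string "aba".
read 'a': r0 → r1
  read 'b': r1 → r0
  read 'a': r0 → r1
r0 -> r1 -> r0 -> r1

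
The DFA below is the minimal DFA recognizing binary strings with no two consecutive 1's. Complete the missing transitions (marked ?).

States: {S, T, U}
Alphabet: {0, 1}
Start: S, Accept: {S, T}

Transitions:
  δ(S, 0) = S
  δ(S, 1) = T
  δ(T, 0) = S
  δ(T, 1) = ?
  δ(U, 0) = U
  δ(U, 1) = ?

From the language and accept set, identify what each state tracks — S: last symbol not 1 (ok); T: last symbol 1 (ok); U: saw 11 (dead).
Each missing δ(q, a) is the state matching the new tracked value after reading a.
δ(T, 1) = U; δ(U, 1) = U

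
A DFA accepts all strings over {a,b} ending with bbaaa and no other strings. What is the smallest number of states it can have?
By Myhill–Nerode, count the distinguishable equivalence classes: 6 classes — one per longest suffix of the input that is a prefix of 'bbaaa' (lengths 0 through 5); only the length-5 class is accepting.
6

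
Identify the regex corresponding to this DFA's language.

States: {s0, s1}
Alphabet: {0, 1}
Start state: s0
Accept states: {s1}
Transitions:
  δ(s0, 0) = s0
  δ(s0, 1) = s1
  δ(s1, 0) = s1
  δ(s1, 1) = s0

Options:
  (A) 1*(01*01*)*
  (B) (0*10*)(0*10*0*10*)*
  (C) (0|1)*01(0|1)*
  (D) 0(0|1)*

Check each option against the DFA on short strings; one disagreement eliminates an option:
  (A) 1*(01*01*)*: on ε the DFA stays in s0 and rejects (s0 ∉ Accept), but the regex matches it → eliminate
  (B) (0*10*)(0*10*0*10*)*: agrees with the DFA on every string of length ≤ 6
  (C) (0|1)*01(0|1)*: on '1' the DFA goes s0 → s1 and accepts (s1 ∈ Accept), but the regex does not match it → eliminate
  (D) 0(0|1)*: on '0' the DFA goes s0 → s0 and rejects (s0 ∉ Accept), but the regex matches it → eliminate
Only (B) is consistent with the DFA.
(B) (0*10*)(0*10*0*10*)*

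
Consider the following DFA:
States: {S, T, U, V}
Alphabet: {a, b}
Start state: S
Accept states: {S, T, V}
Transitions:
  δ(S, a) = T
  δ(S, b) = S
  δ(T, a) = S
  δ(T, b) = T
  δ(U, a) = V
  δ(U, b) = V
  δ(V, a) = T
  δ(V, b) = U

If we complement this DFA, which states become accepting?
Complement accept states = All states \ Original accept states
= {S, T, U, V} \ {S, T, V}
{U}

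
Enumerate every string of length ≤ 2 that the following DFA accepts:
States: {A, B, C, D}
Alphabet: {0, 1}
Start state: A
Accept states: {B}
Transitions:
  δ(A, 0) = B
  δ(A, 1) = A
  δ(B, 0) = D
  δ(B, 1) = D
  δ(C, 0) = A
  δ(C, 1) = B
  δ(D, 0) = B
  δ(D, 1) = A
0, 10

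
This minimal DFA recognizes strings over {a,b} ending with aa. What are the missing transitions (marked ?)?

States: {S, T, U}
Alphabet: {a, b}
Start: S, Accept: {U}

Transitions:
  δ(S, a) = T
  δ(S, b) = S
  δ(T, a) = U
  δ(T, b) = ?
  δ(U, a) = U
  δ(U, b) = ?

From the language and accept set, identify what each state tracks — S: last symbol not a; T: one trailing a; U: two trailing a's.
Each missing δ(q, a) is the state matching the new tracked value after reading a.
δ(T, b) = S; δ(U, b) = S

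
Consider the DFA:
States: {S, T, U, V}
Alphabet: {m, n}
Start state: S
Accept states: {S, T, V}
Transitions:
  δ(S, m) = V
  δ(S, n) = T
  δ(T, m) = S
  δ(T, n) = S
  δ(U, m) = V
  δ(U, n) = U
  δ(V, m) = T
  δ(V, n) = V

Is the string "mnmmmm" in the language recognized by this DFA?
Processing string "mnmmmm":
  S --m--> V
  V --n--> V
  V --m--> T
  T --m--> S
  S --m--> V
  V --m--> T
Final state: T
Accept states: {S, T, V}
Yes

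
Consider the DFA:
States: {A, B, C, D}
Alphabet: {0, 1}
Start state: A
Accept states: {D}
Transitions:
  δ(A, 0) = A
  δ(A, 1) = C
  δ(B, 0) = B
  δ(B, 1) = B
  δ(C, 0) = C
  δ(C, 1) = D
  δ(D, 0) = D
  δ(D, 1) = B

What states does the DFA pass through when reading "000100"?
read '0': A → A
  read '0': A → A
  read '0': A → A
  read '1': A → C
  read '0': C → C
  read '0': C → C
A -> A -> A -> A -> C -> C -> C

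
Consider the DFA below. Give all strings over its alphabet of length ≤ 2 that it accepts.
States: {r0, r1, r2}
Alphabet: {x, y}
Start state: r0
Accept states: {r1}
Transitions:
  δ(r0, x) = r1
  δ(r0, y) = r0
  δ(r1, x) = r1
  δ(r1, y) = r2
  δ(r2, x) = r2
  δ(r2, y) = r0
x, xx, yx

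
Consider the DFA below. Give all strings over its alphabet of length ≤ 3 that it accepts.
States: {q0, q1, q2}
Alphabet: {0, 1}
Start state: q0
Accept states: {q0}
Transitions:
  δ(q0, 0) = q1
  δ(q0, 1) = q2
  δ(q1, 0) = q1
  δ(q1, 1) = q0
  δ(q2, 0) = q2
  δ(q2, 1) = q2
ε, 01, 001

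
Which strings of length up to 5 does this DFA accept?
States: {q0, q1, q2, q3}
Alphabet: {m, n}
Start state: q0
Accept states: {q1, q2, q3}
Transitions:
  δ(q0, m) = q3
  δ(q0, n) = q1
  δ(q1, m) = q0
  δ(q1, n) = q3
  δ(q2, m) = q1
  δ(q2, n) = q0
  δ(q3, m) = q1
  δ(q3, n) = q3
m, n, mm, mn, nn, mmn, mnm, mnn, nmm, nmn, nnm, nnn, mmmm, mmmn, mmnm, mmnn, mnmn, mnnm, mnnn, nmmm, nmmn, nmnn, nnmn, nnnm, nnnn, mmmmm, mmmmn, mmmnn, mmnmn, mmnnm, mmnnn, mnmmm, mnmmn, mnmnm, mnmnn, mnnmn, mnnnm, mnnnn, nmmmn, nmmnm, nmmnn, nmnmm, nmnmn, nmnnm, nmnnn, nnmmm, nnmmn, nnmnm, nnmnn, nnnmn, nnnnm, nnnnn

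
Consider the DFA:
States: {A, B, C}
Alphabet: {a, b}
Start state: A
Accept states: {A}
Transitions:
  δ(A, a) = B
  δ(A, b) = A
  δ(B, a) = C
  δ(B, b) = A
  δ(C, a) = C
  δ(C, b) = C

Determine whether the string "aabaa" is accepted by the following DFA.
Processing string "aabaa":
  A --a--> B
  B --a--> C
  C --b--> C
  C --a--> C
  C --a--> C
Final state: C
Accept states: {A}
No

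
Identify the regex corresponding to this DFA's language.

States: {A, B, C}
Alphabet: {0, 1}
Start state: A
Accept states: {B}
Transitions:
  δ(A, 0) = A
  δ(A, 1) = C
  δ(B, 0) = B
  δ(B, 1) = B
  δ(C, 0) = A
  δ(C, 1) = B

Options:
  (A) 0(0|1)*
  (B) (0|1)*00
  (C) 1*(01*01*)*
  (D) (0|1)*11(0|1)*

Check each option against the DFA on short strings; one disagreement eliminates an option:
  (A) 0(0|1)*: on '0' the DFA goes A → A and rejects (A ∉ Accept), but the regex matches it → eliminate
  (B) (0|1)*00: on '00' the DFA goes A → A → A and rejects (A ∉ Accept), but the regex matches it → eliminate
  (C) 1*(01*01*)*: on ε the DFA stays in A and rejects (A ∉ Accept), but the regex matches it → eliminate
  (D) (0|1)*11(0|1)*: agrees with the DFA on every string of length ≤ 6
Only (D) is consistent with the DFA.
(D) (0|1)*11(0|1)*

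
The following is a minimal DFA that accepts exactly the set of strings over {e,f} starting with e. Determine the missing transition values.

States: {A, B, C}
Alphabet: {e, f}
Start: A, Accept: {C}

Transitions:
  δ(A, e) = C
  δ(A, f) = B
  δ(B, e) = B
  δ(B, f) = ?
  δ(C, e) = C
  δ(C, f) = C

From the language and accept set, identify what each state tracks — A: no input read; B: started with f (dead); C: started with e.
Each missing δ(q, a) is the state matching the new tracked value after reading a.
δ(B, f) = B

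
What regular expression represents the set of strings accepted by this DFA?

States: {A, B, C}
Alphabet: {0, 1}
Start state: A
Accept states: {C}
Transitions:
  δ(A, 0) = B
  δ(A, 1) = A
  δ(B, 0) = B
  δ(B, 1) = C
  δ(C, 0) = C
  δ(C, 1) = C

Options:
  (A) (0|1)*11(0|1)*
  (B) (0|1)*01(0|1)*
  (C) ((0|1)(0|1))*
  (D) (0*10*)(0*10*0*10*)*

Check each option against the DFA on short strings; one disagreement eliminates an option:
  (A) (0|1)*11(0|1)*: on '01' the DFA goes A → B → C and accepts (C ∈ Accept), but the regex does not match it → eliminate
  (B) (0|1)*01(0|1)*: agrees with the DFA on every string of length ≤ 6
  (C) ((0|1)(0|1))*: on ε the DFA stays in A and rejects (A ∉ Accept), but the regex matches it → eliminate
  (D) (0*10*)(0*10*0*10*)*: on '1' the DFA goes A → A and rejects (A ∉ Accept), but the regex matches it → eliminate
Only (B) is consistent with the DFA.
(B) (0|1)*01(0|1)*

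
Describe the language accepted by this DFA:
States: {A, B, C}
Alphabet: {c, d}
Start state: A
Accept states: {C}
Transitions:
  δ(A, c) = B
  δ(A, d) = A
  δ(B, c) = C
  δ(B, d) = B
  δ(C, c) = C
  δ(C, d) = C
Testing a few strings:
  'dc' → reject
  'cdc' → accept
  'ddd' → reject
  'cd' → reject
State roles: A=zero c's seen; B=one c seen; C=≥ two c's seen
All strings over {c,d} containing at least two c's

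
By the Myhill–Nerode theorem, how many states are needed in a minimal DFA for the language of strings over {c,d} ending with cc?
By Myhill–Nerode, count the distinguishable equivalence classes: 3 classes — one per longest suffix of the input that is a prefix of 'cc' (lengths 0 through 2); only the length-2 class is accepting.
3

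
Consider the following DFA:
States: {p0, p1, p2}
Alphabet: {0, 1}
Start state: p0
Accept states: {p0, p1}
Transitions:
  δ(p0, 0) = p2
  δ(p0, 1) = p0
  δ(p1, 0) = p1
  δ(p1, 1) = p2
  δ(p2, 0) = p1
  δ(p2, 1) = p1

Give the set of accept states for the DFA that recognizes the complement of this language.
Complement accept states = All states \ Original accept states
= {p0, p1, p2} \ {p0, p1}
{p2}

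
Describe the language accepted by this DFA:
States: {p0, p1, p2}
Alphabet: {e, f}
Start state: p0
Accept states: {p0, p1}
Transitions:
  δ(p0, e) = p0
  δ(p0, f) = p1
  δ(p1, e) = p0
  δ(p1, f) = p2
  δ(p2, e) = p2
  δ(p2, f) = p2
Testing a few strings:
  'ff' → reject
  'ee' → accept
  'fe' → accept
  'eff' → reject
State roles: p0=last symbol not f (ok); p1=last symbol f (ok); p2=saw ff (dead)
All strings over {e,f} with no two consecutive f's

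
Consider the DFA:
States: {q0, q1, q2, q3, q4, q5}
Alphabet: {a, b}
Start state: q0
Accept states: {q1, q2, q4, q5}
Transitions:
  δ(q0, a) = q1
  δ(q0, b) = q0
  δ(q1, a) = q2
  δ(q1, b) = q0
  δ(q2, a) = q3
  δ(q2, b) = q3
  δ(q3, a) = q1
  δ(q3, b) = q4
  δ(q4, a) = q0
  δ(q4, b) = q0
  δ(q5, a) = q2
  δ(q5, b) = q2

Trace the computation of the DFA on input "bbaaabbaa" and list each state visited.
read 'b': q0 → q0
  read 'b': q0 → q0
  read 'a': q0 → q1
  read 'a': q1 → q2
  read 'a': q2 → q3
  read 'b': q3 → q4
  read 'b': q4 → q0
  read 'a': q0 → q1
  read 'a': q1 → q2
q0 -> q0 -> q0 -> q1 -> q2 -> q3 -> q4 -> q0 -> q1 -> q2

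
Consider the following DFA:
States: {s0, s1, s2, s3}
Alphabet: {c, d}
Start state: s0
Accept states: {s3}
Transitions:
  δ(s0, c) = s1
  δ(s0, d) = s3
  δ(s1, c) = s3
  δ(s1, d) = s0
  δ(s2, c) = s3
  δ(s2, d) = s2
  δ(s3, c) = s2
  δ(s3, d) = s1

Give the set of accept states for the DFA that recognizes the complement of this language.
Complement accept states = All states \ Original accept states
= {s0, s1, s2, s3} \ {s3}
{s0, s1, s2}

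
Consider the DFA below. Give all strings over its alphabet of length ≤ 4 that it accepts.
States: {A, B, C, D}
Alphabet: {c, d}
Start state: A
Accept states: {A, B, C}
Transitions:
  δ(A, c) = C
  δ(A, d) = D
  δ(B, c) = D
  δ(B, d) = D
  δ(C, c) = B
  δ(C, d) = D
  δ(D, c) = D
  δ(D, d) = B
ε, c, cc, dd, cdd, dcd, cccd, ccdd, cdcd, dccd, ddcd, dddd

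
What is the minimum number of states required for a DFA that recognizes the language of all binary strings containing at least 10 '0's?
By Myhill–Nerode, count the distinguishable equivalence classes: 11 classes — having seen 0, 1, …, 9, or ≥10 copies of '0'; any two classes i < j (j ≤ 10) are distinguished by the string 0^(10−j), which takes class j to 10 copies (accepted) but leaves class i below 10 (rejected).
11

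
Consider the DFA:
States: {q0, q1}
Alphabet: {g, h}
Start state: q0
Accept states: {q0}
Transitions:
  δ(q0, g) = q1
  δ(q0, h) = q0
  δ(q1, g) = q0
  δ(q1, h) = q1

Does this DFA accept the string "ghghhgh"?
Processing string "ghghhgh":
  q0 --g--> q1
  q1 --h--> q1
  q1 --g--> q0
  q0 --h--> q0
  q0 --h--> q0
  q0 --g--> q1
  q1 --h--> q1
Final state: q1
Accept states: {q0}
No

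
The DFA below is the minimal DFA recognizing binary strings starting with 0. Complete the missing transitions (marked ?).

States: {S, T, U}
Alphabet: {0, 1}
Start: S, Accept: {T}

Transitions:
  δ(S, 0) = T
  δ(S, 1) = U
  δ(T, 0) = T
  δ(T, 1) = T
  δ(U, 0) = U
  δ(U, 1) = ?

From the language and accept set, identify what each state tracks — S: no input read; T: started with 0; U: started with 1 (dead).
Each missing δ(q, a) is the state matching the new tracked value after reading a.
δ(U, 1) = U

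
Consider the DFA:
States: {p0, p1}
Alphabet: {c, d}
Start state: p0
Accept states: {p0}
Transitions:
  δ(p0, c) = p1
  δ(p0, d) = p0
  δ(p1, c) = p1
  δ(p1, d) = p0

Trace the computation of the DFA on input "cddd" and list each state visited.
read 'c': p0 → p1
  read 'd': p1 → p0
  read 'd': p0 → p0
  read 'd': p0 → p0
p0 -> p1 -> p0 -> p0 -> p0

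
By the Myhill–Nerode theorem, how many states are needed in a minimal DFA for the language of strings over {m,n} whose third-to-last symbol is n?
By Myhill–Nerode, count the distinguishable equivalence classes: 2^3 = 8 classes — the DFA must remember the last 3 symbols read; every pair of distinct length-3 suffixes is distinguishable by some continuation.
8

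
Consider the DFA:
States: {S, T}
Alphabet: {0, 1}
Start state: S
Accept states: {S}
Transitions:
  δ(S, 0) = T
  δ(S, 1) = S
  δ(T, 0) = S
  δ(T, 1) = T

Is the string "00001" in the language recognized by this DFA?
Processing string "00001":
  S --0--> T
  T --0--> S
  S --0--> T
  T --0--> S
  S --1--> S
Final state: S
Accept states: {S}
Yes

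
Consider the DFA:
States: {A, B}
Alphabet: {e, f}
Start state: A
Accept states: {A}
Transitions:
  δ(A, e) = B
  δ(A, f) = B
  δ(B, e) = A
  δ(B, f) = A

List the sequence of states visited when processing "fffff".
read 'f': A → B
  read 'f': B → A
  read 'f': A → B
  read 'f': B → A
  read 'f': A → B
A -> B -> A -> B -> A -> B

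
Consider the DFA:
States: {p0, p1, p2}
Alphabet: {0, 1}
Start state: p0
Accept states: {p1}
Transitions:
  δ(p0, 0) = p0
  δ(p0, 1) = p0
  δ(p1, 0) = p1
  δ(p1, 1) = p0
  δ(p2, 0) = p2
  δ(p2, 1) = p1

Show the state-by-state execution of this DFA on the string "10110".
read '1': p0 → p0
  read '0': p0 → p0
  read '1': p0 → p0
  read '1': p0 → p0
  read '0': p0 → p0
p0 -> p0 -> p0 -> p0 -> p0 -> p0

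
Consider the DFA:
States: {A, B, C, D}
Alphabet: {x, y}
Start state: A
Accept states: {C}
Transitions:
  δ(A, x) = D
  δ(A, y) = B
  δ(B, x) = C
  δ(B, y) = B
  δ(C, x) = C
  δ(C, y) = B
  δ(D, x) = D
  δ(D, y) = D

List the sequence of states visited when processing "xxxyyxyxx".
read 'x': A → D
  read 'x': D → D
  read 'x': D → D
  read 'y': D → D
  read 'y': D → D
  read 'x': D → D
  read 'y': D → D
  read 'x': D → D
  read 'x': D → D
A -> D -> D -> D -> D -> D -> D -> D -> D -> D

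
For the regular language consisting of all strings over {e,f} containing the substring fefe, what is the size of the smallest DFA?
By Myhill–Nerode, count the distinguishable equivalence classes: 5 classes — one per longest suffix of the input that is a prefix of 'fefe' (lengths 0 through 3), plus an absorbing 'already seen fefe' class.
5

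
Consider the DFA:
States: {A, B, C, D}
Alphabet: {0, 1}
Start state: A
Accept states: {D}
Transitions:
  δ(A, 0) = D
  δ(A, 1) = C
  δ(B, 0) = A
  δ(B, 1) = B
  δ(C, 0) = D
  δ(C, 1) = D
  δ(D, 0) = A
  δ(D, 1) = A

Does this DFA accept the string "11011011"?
Processing string "11011011":
  A --1--> C
  C --1--> D
  D --0--> A
  A --1--> C
  C --1--> D
  D --0--> A
  A --1--> C
  C --1--> D
Final state: D
Accept states: {D}
Yes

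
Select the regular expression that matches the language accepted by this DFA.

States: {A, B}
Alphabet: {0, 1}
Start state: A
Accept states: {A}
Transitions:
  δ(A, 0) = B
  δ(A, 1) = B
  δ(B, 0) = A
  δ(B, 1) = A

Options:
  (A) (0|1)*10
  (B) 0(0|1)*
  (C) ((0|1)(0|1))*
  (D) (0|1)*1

Check each option against the DFA on short strings; one disagreement eliminates an option:
  (A) (0|1)*10: on ε the DFA stays in A and accepts (A ∈ Accept), but the regex does not match it → eliminate
  (B) 0(0|1)*: on ε the DFA stays in A and accepts (A ∈ Accept), but the regex does not match it → eliminate
  (C) ((0|1)(0|1))*: agrees with the DFA on every string of length ≤ 6
  (D) (0|1)*1: on ε the DFA stays in A and accepts (A ∈ Accept), but the regex does not match it → eliminate
Only (C) is consistent with the DFA.
(C) ((0|1)(0|1))*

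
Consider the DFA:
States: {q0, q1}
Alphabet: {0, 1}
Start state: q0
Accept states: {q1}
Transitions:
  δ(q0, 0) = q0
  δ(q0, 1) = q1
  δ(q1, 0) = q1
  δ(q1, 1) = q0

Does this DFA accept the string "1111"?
Processing string "1111":
  q0 --1--> q1
  q1 --1--> q0
  q0 --1--> q1
  q1 --1--> q0
Final state: q0
Accept states: {q1}
No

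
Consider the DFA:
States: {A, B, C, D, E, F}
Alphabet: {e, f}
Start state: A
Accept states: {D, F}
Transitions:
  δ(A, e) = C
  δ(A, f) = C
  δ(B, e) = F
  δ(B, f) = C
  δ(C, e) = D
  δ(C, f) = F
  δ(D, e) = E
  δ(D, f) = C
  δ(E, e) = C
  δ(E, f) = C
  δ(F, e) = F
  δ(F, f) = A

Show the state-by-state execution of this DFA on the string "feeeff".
read 'f': A → C
  read 'e': C → D
  read 'e': D → E
  read 'e': E → C
  read 'f': C → F
  read 'f': F → A
A -> C -> D -> E -> C -> F -> A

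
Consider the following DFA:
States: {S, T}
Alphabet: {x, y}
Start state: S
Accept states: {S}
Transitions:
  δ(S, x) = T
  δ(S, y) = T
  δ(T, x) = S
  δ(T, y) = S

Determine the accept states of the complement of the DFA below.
Complement accept states = All states \ Original accept states
= {S, T} \ {S}
{T}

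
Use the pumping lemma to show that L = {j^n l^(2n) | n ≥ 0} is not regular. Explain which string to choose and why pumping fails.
Assume L is regular with pumping length p. Idea: pumping the j-block breaks the 1:2 ratio.
Choose s = j^p l^(2p) (length 3p ≥ p). By the pumping lemma, s = xyz with |xy| ≤ p, |y| > 0, so y = j^k with k ≥ 1. Then xy²z = j^(p+k) l^(2p). For this to be in L we would need 2p = 2(p+k), i.e. 2k = 0, contradicting k ≥ 1. So xy²z ∉ L.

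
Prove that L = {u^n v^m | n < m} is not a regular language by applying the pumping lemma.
Assume L is regular with pumping length p. Idea: pumping up the u-block makes the u-count reach the v-count.
Choose s = u^p v^(p+1) ∈ L. By the pumping lemma, s = xyz with |xy| ≤ p, |y| > 0, so y = u^k with k ≥ 1. Then xy²z = u^(p+k) v^(p+1). Since p+k ≥ p+1, the number of u's is no longer strictly less than the number of v's, so xy²z ∉ L.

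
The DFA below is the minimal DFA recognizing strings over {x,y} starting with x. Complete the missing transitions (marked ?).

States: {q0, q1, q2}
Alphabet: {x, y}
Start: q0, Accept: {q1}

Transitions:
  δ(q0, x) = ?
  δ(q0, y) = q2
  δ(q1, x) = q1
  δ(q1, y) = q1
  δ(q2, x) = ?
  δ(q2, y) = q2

From the language and accept set, identify what each state tracks — q0: no input read; q1: started with x; q2: started with y (dead).
Each missing δ(q, a) is the state matching the new tracked value after reading a.
δ(q0, x) = q1; δ(q2, x) = q2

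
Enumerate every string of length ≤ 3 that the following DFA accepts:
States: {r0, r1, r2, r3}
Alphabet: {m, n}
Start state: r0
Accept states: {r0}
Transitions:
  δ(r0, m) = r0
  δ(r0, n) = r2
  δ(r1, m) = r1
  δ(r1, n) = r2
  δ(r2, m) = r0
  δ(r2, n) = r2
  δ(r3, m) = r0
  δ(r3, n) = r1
ε, m, mm, nm, mmm, mnm, nmm, nnm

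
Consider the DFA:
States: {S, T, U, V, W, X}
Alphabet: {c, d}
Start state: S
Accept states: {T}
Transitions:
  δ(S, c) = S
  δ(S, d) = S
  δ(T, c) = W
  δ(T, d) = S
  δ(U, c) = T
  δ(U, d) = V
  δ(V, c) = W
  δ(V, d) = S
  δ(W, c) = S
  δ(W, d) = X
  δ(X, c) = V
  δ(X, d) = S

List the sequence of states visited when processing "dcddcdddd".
read 'd': S → S
  read 'c': S → S
  read 'd': S → S
  read 'd': S → S
  read 'c': S → S
  read 'd': S → S
  read 'd': S → S
  read 'd': S → S
  read 'd': S → S
S -> S -> S -> S -> S -> S -> S -> S -> S -> S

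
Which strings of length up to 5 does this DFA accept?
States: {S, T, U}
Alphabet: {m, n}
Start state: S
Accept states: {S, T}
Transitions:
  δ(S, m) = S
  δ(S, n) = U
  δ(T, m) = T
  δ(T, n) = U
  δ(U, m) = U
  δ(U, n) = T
ε, m, mm, nn, mmm, mnn, nmn, nnm, mmmm, mmnn, mnmn, mnnm, nmmn, nmnm, nnmm, nnnn, mmmmm, mmmnn, mmnmn, mmnnm, mnmmn, mnmnm, mnnmm, mnnnn, nmmmn, nmmnm, nmnmm, nmnnn, nnmmm, nnmnn, nnnmn, nnnnm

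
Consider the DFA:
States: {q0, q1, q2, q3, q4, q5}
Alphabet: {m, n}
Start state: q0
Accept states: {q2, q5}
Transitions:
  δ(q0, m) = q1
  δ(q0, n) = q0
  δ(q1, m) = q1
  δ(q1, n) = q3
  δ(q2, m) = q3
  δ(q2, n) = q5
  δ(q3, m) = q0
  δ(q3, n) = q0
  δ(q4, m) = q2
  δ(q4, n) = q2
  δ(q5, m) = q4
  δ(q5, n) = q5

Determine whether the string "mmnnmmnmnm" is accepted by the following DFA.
Processing string "mmnnmmnmnm":
  q0 --m--> q1
  q1 --m--> q1
  q1 --n--> q3
  q3 --n--> q0
  q0 --m--> q1
  q1 --m--> q1
  q1 --n--> q3
  q3 --m--> q0
  q0 --n--> q0
  q0 --m--> q1
Final state: q1
Accept states: {q2, q5}
No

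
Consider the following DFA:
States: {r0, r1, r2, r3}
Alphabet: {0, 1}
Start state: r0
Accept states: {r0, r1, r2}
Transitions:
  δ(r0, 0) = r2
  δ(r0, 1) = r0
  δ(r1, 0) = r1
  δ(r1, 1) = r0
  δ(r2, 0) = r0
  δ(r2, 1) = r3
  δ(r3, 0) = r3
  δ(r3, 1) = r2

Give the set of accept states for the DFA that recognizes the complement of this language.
Complement accept states = All states \ Original accept states
= {r0, r1, r2, r3} \ {r0, r1, r2}
{r3}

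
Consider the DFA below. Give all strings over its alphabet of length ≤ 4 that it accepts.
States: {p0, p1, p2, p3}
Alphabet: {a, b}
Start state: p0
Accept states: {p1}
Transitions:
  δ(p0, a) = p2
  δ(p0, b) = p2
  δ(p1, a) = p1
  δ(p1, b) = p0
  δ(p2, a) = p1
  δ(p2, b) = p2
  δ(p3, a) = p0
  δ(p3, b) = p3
aa, ba, aaa, aba, baa, bba, aaaa, abaa, abba, baaa, bbaa, bbba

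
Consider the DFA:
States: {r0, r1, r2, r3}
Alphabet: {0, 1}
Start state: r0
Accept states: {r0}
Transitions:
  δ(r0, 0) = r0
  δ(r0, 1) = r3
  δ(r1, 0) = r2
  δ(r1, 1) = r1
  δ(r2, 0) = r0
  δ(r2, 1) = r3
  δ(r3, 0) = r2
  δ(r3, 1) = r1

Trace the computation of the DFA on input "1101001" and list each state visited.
read '1': r0 → r3
  read '1': r3 → r1
  read '0': r1 → r2
  read '1': r2 → r3
  read '0': r3 → r2
  read '0': r2 → r0
  read '1': r0 → r3
r0 -> r3 -> r1 -> r2 -> r3 -> r2 -> r0 -> r3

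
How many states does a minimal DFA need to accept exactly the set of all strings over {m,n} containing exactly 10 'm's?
By Myhill–Nerode, count the distinguishable equivalence classes: 12 classes — having seen 0, 1, …, 10, or >10 copies of 'm'; the count-10 class is the only accepting one and >10 is dead.
12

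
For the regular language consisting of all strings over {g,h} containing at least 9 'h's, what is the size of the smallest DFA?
By Myhill–Nerode, count the distinguishable equivalence classes: 10 classes — having seen 0, 1, …, 8, or ≥9 copies of 'h'; any two classes i < j (j ≤ 9) are distinguished by the string h^(9−j), which takes class j to 9 copies (accepted) but leaves class i below 9 (rejected).
10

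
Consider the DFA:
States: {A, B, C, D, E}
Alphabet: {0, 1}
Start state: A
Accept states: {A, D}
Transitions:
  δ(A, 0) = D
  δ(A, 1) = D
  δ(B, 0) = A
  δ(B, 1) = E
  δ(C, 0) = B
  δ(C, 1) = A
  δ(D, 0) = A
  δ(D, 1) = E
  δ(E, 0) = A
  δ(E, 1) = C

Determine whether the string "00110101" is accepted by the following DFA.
Processing string "00110101":
  A --0--> D
  D --0--> A
  A --1--> D
  D --1--> E
  E --0--> A
  A --1--> D
  D --0--> A
  A --1--> D
Final state: D
Accept states: {A, D}
Yes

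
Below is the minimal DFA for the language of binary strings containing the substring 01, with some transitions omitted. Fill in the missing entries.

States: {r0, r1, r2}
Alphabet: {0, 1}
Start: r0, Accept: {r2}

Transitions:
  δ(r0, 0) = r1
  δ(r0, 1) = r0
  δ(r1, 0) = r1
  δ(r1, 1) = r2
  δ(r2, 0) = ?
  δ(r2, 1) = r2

From the language and accept set, identify what each state tracks — r0: no 0 seen yet; r1: seen a 0, waiting for 1; r2: substring 01 seen.
Each missing δ(q, a) is the state matching the new tracked value after reading a.
δ(r2, 0) = r2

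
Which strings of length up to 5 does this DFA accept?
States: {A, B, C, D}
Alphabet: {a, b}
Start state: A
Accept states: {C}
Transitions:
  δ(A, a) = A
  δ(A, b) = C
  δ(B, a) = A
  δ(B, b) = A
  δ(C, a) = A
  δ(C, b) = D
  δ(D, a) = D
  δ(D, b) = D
b, ab, aab, bab, aaab, abab, baab, aaaab, aabab, abaab, baaab, babab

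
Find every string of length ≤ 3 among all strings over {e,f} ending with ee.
ee, eee, fee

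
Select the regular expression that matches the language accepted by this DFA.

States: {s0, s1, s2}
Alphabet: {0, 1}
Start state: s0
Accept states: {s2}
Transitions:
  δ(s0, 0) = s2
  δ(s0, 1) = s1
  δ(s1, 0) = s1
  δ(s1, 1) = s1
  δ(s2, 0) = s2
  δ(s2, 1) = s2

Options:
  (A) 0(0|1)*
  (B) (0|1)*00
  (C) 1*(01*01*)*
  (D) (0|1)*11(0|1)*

Check each option against the DFA on short strings; one disagreement eliminates an option:
  (A) 0(0|1)*: agrees with the DFA on every string of length ≤ 6
  (B) (0|1)*00: on '0' the DFA goes s0 → s2 and accepts (s2 ∈ Accept), but the regex does not match it → eliminate
  (C) 1*(01*01*)*: on ε the DFA stays in s0 and rejects (s0 ∉ Accept), but the regex matches it → eliminate
  (D) (0|1)*11(0|1)*: on '0' the DFA goes s0 → s2 and accepts (s2 ∈ Accept), but the regex does not match it → eliminate
Only (A) is consistent with the DFA.
(A) 0(0|1)*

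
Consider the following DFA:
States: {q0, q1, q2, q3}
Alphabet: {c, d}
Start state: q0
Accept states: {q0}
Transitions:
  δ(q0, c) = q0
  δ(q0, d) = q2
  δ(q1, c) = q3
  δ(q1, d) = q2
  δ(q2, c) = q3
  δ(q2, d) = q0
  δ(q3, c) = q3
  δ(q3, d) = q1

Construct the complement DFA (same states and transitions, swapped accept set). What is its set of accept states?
Complement accept states = All states \ Original accept states
= {q0, q1, q2, q3} \ {q0}
{q1, q2, q3}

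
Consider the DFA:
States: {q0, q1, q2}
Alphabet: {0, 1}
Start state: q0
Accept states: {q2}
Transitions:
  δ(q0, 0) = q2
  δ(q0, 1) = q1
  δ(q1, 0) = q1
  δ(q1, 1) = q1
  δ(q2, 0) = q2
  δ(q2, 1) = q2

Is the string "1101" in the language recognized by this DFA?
Processing string "1101":
  q0 --1--> q1
  q1 --1--> q1
  q1 --0--> q1
  q1 --1--> q1
Final state: q1
Accept states: {q2}
No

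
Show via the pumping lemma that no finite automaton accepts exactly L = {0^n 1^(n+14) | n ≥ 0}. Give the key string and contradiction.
Assume L is regular with pumping length p. Idea: pumping the 0-block breaks the fixed offset of 14.
Choose s = 0^p 1^(p+14) ∈ L. By the pumping lemma, s = xyz with |xy| ≤ p, |y| > 0, so y = 0^k with k ≥ 1. Then xy²z = 0^(p+k) 1^(p+14). For this to be in L we would need p+14 = (p+k)+14, i.e. k = 0, contradicting k ≥ 1. So xy²z ∉ L.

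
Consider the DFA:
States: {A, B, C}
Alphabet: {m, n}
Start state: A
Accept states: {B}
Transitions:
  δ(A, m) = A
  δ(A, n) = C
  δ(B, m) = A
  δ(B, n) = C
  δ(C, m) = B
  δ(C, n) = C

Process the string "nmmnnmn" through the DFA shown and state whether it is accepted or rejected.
Processing string "nmmnnmn":
  A --n--> C
  C --m--> B
  B --m--> A
  A --n--> C
  C --n--> C
  C --m--> B
  B --n--> C
Final state: C
Accept states: {B}
No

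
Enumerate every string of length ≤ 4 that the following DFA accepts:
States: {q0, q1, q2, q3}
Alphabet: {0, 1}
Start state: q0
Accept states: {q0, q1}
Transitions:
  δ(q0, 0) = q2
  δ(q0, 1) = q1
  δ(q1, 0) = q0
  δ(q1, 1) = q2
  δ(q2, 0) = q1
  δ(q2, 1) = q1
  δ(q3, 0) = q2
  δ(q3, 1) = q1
ε, 1, 00, 01, 10, 000, 010, 101, 110, 111, 0001, 0010, 0011, 0101, 0110, 0111, 1000, 1001, 1010, 1100, 1110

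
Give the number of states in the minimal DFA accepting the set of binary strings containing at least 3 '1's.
By Myhill–Nerode, count the distinguishable equivalence classes: 4 classes — having seen 0, 1, 2, or ≥3 copies of '1'; any two classes i < j (j ≤ 3) are distinguished by the string 1^(3−j), which takes class j to 3 copies (accepted) but leaves class i below 3 (rejected).
4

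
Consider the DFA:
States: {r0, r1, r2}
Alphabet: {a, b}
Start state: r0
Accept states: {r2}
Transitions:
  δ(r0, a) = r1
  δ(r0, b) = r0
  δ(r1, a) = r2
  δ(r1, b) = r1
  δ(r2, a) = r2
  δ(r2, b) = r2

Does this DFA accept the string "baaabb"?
Processing string "baaabb":
  r0 --b--> r0
  r0 --a--> r1
  r1 --a--> r2
  r2 --a--> r2
  r2 --b--> r2
  r2 --b--> r2
Final state: r2
Accept states: {r2}
Yes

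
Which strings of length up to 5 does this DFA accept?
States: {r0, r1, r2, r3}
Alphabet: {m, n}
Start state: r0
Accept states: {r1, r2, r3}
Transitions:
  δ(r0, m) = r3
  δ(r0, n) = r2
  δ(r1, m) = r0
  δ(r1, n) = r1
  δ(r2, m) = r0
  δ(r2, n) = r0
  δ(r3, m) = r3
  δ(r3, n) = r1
m, n, mm, mn, mmm, mmn, mnn, nmm, nmn, nnm, nnn, mmmm, mmmn, mmnn, mnmm, mnmn, mnnn, nmmm, nmmn, nnmm, nnmn, mmmmm, mmmmn, mmmnn, mmnmm, mmnmn, mmnnn, mnmmm, mnmmn, mnnmm, mnnmn, mnnnn, nmmmm, nmmmn, nmmnn, nmnmm, nmnmn, nmnnm, nmnnn, nnmmm, nnmmn, nnmnn, nnnmm, nnnmn, nnnnm, nnnnn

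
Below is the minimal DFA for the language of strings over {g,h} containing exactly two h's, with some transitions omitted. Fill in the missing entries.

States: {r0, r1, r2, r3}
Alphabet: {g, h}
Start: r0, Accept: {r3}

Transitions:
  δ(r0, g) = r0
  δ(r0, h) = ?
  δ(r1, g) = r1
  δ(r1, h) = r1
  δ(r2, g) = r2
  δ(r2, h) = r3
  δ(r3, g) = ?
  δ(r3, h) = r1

From the language and accept set, identify what each state tracks — r0: zero h's; r1: ≥ three h's (dead); r2: one h; r3: two h's.
Each missing δ(q, a) is the state matching the new tracked value after reading a.
δ(r0, h) = r2; δ(r3, g) = r3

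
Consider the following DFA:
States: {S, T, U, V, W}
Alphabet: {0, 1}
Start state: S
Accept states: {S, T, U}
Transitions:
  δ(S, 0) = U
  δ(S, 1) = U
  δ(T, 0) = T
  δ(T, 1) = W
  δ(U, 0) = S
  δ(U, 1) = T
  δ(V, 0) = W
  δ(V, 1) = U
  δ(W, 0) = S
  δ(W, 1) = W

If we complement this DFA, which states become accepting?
Complement accept states = All states \ Original accept states
= {S, T, U, V, W} \ {S, T, U}
{V, W}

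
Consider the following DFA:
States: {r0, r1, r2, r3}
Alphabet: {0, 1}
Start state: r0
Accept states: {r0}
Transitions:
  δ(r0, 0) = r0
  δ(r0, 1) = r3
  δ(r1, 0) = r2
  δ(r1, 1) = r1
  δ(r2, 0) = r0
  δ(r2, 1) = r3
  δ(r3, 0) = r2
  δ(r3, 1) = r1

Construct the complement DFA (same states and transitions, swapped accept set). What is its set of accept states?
Complement accept states = All states \ Original accept states
= {r0, r1, r2, r3} \ {r0}
{r1, r2, r3}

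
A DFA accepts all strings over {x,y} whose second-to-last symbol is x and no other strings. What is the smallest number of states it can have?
By Myhill–Nerode, count the distinguishable equivalence classes: 2^2 = 4 classes — the DFA must remember the last 2 symbols read; every pair of distinct length-2 suffixes is distinguishable by some continuation.
4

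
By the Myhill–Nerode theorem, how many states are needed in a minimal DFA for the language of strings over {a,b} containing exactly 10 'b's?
By Myhill–Nerode, count the distinguishable equivalence classes: 12 classes — having seen 0, 1, …, 10, or >10 copies of 'b'; the count-10 class is the only accepting one and >10 is dead.
12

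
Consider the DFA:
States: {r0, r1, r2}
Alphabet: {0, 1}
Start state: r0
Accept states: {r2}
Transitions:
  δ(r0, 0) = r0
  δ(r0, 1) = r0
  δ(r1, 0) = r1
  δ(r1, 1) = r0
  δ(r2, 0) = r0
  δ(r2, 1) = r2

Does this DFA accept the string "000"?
Processing string "000":
  r0 --0--> r0
  r0 --0--> r0
  r0 --0--> r0
Final state: r0
Accept states: {r2}
No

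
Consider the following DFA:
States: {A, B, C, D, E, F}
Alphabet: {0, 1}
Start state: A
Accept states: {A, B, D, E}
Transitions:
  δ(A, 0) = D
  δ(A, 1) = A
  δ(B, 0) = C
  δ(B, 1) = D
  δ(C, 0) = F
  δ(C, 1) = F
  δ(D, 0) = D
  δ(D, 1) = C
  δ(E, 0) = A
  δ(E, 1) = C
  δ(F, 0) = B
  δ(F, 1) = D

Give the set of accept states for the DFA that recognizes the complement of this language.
Complement accept states = All states \ Original accept states
= {A, B, C, D, E, F} \ {A, B, D, E}
{C, F}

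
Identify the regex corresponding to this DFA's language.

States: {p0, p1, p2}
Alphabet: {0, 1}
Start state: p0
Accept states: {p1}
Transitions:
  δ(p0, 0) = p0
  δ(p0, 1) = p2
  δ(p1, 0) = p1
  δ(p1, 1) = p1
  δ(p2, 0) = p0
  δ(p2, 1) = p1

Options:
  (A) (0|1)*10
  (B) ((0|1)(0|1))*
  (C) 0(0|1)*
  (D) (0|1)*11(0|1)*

Check each option against the DFA on short strings; one disagreement eliminates an option:
  (A) (0|1)*10: on '10' the DFA goes p0 → p2 → p0 and rejects (p0 ∉ Accept), but the regex matches it → eliminate
  (B) ((0|1)(0|1))*: on ε the DFA stays in p0 and rejects (p0 ∉ Accept), but the regex matches it → eliminate
  (C) 0(0|1)*: on '0' the DFA goes p0 → p0 and rejects (p0 ∉ Accept), but the regex matches it → eliminate
  (D) (0|1)*11(0|1)*: agrees with the DFA on every string of length ≤ 6
Only (D) is consistent with the DFA.
(D) (0|1)*11(0|1)*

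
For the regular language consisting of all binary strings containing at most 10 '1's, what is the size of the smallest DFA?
By Myhill–Nerode, count the distinguishable equivalence classes: 12 classes — having seen 0, 1, …, 10, or >10 copies of '1'; counts 0 through 10 are accepting and >10 is dead.
12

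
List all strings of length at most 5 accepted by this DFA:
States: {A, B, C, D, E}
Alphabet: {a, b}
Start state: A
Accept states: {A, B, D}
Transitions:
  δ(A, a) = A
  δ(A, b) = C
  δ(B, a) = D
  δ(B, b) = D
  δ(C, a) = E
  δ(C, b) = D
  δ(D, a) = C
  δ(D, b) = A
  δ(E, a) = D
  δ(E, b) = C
ε, a, aa, bb, aaa, abb, baa, bbb, aaaa, aabb, abaa, abbb, baab, babb, bbab, bbba, aaaaa, aaabb, aabaa, aabbb, abaab, ababb, abbab, abbba, baaab, baaba, babaa, babbb, bbaaa, bbabb, bbbaa, bbbbb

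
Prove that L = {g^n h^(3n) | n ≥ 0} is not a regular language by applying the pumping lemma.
Assume L is regular with pumping length p. Idea: pumping the g-block breaks the 1:3 ratio.
Choose s = g^p h^(3p) (length 4p ≥ p). By the pumping lemma, s = xyz with |xy| ≤ p, |y| > 0, so y = g^k with k ≥ 1. Then xy²z = g^(p+k) h^(3p). For this to be in L we would need 3p = 3(p+k), i.e. 3k = 0, contradicting k ≥ 1. So xy²z ∉ L.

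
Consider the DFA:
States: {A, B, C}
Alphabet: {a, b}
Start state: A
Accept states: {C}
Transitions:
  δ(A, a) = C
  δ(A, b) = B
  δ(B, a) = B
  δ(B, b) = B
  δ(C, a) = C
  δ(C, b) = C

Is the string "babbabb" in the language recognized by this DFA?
Processing string "babbabb":
  A --b--> B
  B --a--> B
  B --b--> B
  B --b--> B
  B --a--> B
  B --b--> B
  B --b--> B
Final state: B
Accept states: {C}
No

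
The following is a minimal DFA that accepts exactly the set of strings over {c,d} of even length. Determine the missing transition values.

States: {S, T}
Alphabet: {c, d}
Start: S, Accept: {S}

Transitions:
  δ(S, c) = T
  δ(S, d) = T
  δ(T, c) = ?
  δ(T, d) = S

From the language and accept set, identify what each state tracks — S: even length so far; T: odd length so far.
Each missing δ(q, a) is the state matching the new tracked value after reading a.
δ(T, c) = S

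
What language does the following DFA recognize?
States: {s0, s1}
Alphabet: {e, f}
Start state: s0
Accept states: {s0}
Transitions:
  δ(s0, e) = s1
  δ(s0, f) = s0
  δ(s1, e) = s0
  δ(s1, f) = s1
Testing a few strings:
  'eee' → reject
  'fee' → accept
  'ef' → reject
  'f' → accept
State roles: s0=even number of e's so far; s1=odd number of e's so far
All strings over {e,f} with an even number of e's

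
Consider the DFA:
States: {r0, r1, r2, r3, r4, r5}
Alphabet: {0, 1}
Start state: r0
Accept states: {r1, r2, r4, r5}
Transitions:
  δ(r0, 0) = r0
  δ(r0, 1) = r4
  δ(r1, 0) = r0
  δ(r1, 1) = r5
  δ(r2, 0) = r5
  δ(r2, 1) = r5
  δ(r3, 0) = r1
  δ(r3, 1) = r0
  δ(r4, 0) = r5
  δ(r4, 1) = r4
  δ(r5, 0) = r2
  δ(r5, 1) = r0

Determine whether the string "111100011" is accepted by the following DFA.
Processing string "111100011":
  r0 --1--> r4
  r4 --1--> r4
  r4 --1--> r4
  r4 --1--> r4
  r4 --0--> r5
  r5 --0--> r2
  r2 --0--> r5
  r5 --1--> r0
  r0 --1--> r4
Final state: r4
Accept states: {r1, r2, r4, r5}
Yes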